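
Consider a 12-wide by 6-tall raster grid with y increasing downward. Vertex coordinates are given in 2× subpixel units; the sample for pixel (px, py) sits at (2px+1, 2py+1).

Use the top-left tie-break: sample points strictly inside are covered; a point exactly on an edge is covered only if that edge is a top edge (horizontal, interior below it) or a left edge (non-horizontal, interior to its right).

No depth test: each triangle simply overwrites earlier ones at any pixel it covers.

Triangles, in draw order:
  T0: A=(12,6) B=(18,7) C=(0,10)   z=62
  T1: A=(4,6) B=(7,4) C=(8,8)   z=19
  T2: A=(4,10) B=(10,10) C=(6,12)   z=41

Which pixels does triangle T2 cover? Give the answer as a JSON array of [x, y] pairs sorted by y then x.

T0:
  2·area = 36
  edge (12, 6)→(18, 7): d=(6,1) right/bottom  bias=-1
  edge (18, 7)→(0, 10): d=(-18,3) right/bottom  bias=-1
  edge (0, 10)→(12, 6): d=(12,-4) top-left  bias=+0
    (10,1)@(21, 3): e=[-27,63,0] → ·  [on edge]
    (7,2)@(15, 5): e=[-9,45,0] → ·  [on edge]
    (4,3)@(9, 7): e=[9,27,0] → █  [on edge]
    (5,3)@(11, 7): e=[7,21,8] → █
    (6,3)@(13, 7): e=[5,15,16] → █
    (7,3)@(15, 7): e=[3,9,24] → █
    (8,3)@(17, 7): e=[1,3,32] → █
    (9,3)@(19, 7): e=[-1,-3,40] → ·
    (1,4)@(3, 9): e=[27,9,0] → █  [on edge]
    (2,4)@(5, 9): e=[25,3,8] → █
    (3,4)@(7, 9): e=[23,-3,16] → ·
    (4,4)@(9, 9): e=[21,-9,24] → ·
  covered (7 px):
    · · · · · · · · · · · ·
    · · · · · · · · · · · ·
    · · · · · · · · · · · ·
    · · · · █ █ █ █ █ · · ·
    · █ █ · · · · · · · · ·
    · · · · · · · · · · · ·
T1:
  2·area = 14
  edge (4, 6)→(7, 4): d=(3,-2) top-left  bias=+0
  edge (7, 4)→(8, 8): d=(1,4) right/bottom  bias=-1
  edge (8, 8)→(4, 6): d=(-4,-2) top-left  bias=+0
    (3,2)@(7, 5): e=[3,1,10] → █
    (4,2)@(9, 5): e=[7,-7,14] → ·
    (3,3)@(7, 7): e=[9,3,2] → █
    (4,3)@(9, 7): e=[13,-5,6] → ·
    (3,4)@(7, 9): e=[15,5,-6] → ·
  covered (2 px):
    · · · · · · · · · · · ·
    · · · · · · · · · · · ·
    · · · █ · · · · · · · ·
    · · · █ · · · · · · · ·
    · · · · · · · · · · · ·
    · · · · · · · · · · · ·
T2:
  2·area = 12
  edge (4, 10)→(10, 10): d=(6,0) top-left  bias=+0
  edge (10, 10)→(6, 12): d=(-4,2) right/bottom  bias=-1
  edge (6, 12)→(4, 10): d=(-2,-2) top-left  bias=+0
    (0,3)@(1, 7): e=[-18,30,0] → ·  [on edge]
    (1,4)@(3, 9): e=[-6,18,0] → ·  [on edge]
    (2,5)@(5, 11): e=[6,6,0] → █  [on edge]
    (3,5)@(7, 11): e=[6,2,4] → █
    (4,5)@(9, 11): e=[6,-2,8] → ·
  covered (2 px):
    · · · · · · · · · · · ·
    · · · · · · · · · · · ·
    · · · · · · · · · · · ·
    · · · · · · · · · · · ·
    · · · · · · · · · · · ·
    · · █ █ · · · · · · · ·

Answer: [[2,5],[3,5]]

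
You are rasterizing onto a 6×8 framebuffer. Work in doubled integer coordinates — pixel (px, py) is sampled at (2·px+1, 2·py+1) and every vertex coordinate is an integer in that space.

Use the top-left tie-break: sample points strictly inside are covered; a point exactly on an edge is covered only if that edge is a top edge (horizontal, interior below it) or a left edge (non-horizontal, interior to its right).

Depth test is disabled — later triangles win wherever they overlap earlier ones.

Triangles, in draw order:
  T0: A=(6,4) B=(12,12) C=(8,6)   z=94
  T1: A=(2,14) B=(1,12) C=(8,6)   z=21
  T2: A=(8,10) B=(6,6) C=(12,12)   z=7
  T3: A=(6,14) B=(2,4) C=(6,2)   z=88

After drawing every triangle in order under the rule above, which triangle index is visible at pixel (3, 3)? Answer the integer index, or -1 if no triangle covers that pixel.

T0:
  2·area = 4  (B↔C swapped to make it positive)
  edge (6, 4)→(8, 6): d=(2,2) right/bottom  bias=-1
  edge (8, 6)→(12, 12): d=(4,6) right/bottom  bias=-1
  edge (12, 12)→(6, 4): d=(-6,-8) top-left  bias=+0
    (1,0)@(3, 1): e=[0,10,-6] → .  [on edge]
    (2,1)@(5, 3): e=[0,6,-2] → .  [on edge]
    (3,2)@(7, 5): e=[0,2,2] → .  [on edge]
    (4,3)@(9, 7): e=[0,-2,6] → .  [on edge]
    (5,4)@(11, 9): e=[0,-6,10] → .  [on edge]
  covered (0 px):
    . . . . . .
    . . . . . .
    . . . . . .
    . . . . . .
    . . . . . .
    . . . . . .
    . . . . . .
    . . . . . .
T1:
  2·area = 20
  edge (2, 14)→(1, 12): d=(-1,-2) top-left  bias=+0
  edge (1, 12)→(8, 6): d=(7,-6) top-left  bias=+0
  edge (8, 6)→(2, 14): d=(-6,8) right/bottom  bias=-1
    (3,3)@(7, 7): e=[17,1,2] → X
    (4,3)@(9, 7): e=[21,13,-14] → .
    (2,4)@(5, 9): e=[11,3,6] → X
    (3,4)@(7, 9): e=[15,15,-10] → .
    (1,5)@(3, 11): e=[5,5,10] → X
    (2,5)@(5, 11): e=[9,17,-6] → .
    (1,6)@(3, 13): e=[3,19,-2] → .
  covered (3 px):
    . . . . . .
    . . . . . .
    . . . . . .
    . . . X . .
    . . X . . .
    . X . . . .
    . . . . . .
    . . . . . .
T2:
  2·area = 12
  edge (8, 10)→(6, 6): d=(-2,-4) top-left  bias=+0
  edge (6, 6)→(12, 12): d=(6,6) right/bottom  bias=-1
  edge (12, 12)→(8, 10): d=(-4,-2) top-left  bias=+0
    (0,0)@(1, 1): e=[-10,0,22] → .  [on edge]
    (1,1)@(3, 3): e=[-6,0,18] → .  [on edge]
    (2,2)@(5, 5): e=[-2,0,14] → .  [on edge]
    (3,3)@(7, 7): e=[2,0,10] → .  [on edge]
    (4,4)@(9, 9): e=[6,0,6] → .  [on edge]
    (5,5)@(11, 11): e=[10,0,2] → .  [on edge]
  covered (0 px):
    . . . . . .
    . . . . . .
    . . . . . .
    . . . . . .
    . . . . . .
    . . . . . .
    . . . . . .
    . . . . . .
T3:
  2·area = 48
  edge (6, 14)→(2, 4): d=(-4,-10) top-left  bias=+0
  edge (2, 4)→(6, 2): d=(4,-2) top-left  bias=+0
  edge (6, 2)→(6, 14): d=(0,12) right/bottom  bias=-1
    (2,1)@(5, 3): e=[34,2,12] → X
    (3,1)@(7, 3): e=[54,6,-12] → .
    (1,2)@(3, 5): e=[6,6,36] → X
    (3,2)@(7, 5): e=[46,14,-12] → .
    (1,3)@(3, 7): e=[-2,14,36] → .
    (2,3)@(5, 7): e=[18,18,12] → X
    (3,3)@(7, 7): e=[38,22,-12] → .
    (2,4)@(5, 9): e=[10,26,12] → X
    (3,4)@(7, 9): e=[30,30,-12] → .
    (2,5)@(5, 11): e=[2,34,12] → X
    (3,5)@(7, 11): e=[22,38,-12] → .
    (2,6)@(5, 13): e=[-6,42,12] → .
  covered (6 px):
    . . . . . .
    . . X . . .
    . X X . . .
    . . X . . .
    . . X . . .
    . . X . . .
    . . . . . .
    . . . . . .

Z-buffer (winner per pixel, '.' = empty):
  . . . . . .
  . . 3 . . .
  . 3 3 . . .
  . . 3 1 . .
  . . 3 . . .
  . 1 3 . . .
  . . . . . .
  . . . . . .

Final: 1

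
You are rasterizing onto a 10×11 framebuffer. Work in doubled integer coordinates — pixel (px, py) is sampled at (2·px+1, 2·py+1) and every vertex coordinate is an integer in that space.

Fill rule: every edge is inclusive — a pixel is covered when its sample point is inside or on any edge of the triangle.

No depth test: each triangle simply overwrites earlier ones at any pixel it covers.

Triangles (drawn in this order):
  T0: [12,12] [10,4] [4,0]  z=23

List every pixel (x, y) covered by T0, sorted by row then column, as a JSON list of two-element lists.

T0:
  2·area = 40  (B↔C swapped to make it positive)
  edge (12, 12)→(4, 0): d=(-8,-12) inclusive
  edge (4, 0)→(10, 4): d=(6,4) inclusive
  edge (10, 4)→(12, 12): d=(2,8) inclusive
    (2,0)@(5, 1): e=[4,2,34] → X
    (3,0)@(7, 1): e=[28,-6,18] → .
    (2,1)@(5, 3): e=[-12,14,38] → .
    (3,1)@(7, 3): e=[12,6,22] → X
    (4,1)@(9, 3): e=[36,-2,6] → .
    (3,2)@(7, 5): e=[-4,18,26] → .
    (4,2)@(9, 5): e=[20,10,10] → X
    (5,2)@(11, 5): e=[44,2,-6] → .
    (4,3)@(9, 7): e=[4,22,14] → X
    (5,3)@(11, 7): e=[28,14,-2] → .
    (4,4)@(9, 9): e=[-12,34,18] → .
    (5,4)@(11, 9): e=[12,26,2] → X
  covered (5 px):
    . . X . . . . . . .
    . . . X . . . . . .
    . . . . X . . . . .
    . . . . X . . . . .
    . . . . . X . . . .
    . . . . . . . . . .
    . . . . . . . . . .
    . . . . . . . . . .
    . . . . . . . . . .
    . . . . . . . . . .
    . . . . . . . . . .

Answer: [[2,0],[3,1],[4,2],[4,3],[5,4]]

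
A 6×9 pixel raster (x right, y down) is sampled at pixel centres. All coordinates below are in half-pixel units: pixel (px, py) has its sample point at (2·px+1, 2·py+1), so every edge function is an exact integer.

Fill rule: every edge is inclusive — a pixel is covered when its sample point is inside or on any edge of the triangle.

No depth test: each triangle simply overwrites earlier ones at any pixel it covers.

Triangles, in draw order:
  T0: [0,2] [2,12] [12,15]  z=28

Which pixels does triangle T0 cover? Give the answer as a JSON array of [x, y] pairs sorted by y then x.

T0:
  2·area = 94  (B↔C swapped to make it positive)
  edge (0, 2)→(12, 15): d=(12,13) inclusive
  edge (12, 15)→(2, 12): d=(-10,-3) inclusive
  edge (2, 12)→(0, 2): d=(-2,-10) inclusive
    (0,2)@(1, 5): e=[23,67,4] → X
    (1,2)@(3, 5): e=[-3,73,24] → .
    (0,3)@(1, 7): e=[47,47,0] → X  [on edge]
    (1,3)@(3, 7): e=[21,53,20] → X
    (2,3)@(5, 7): e=[-5,59,40] → .
    (0,4)@(1, 9): e=[71,27,-4] → .
    (1,4)@(3, 9): e=[45,33,16] → X
    (2,4)@(5, 9): e=[19,39,36] → X
    (3,4)@(7, 9): e=[-7,45,56] → .
    (1,5)@(3, 11): e=[69,13,12] → X
    (3,5)@(7, 11): e=[17,25,52] → X
    (4,5)@(9, 11): e=[-9,31,72] → .
    (1,8)@(3, 17): e=[141,-47,0] → .  [on edge]
  covered (10 px):
    . . . . . .
    . . . . . .
    X . . . . .
    X X . . . .
    . X X . . .
    . X X X . .
    . . . X X .
    . . . . . .
    . . . . . .

Result: [[0,2],[0,3],[1,3],[1,4],[2,4],[1,5],[2,5],[3,5],[3,6],[4,6]]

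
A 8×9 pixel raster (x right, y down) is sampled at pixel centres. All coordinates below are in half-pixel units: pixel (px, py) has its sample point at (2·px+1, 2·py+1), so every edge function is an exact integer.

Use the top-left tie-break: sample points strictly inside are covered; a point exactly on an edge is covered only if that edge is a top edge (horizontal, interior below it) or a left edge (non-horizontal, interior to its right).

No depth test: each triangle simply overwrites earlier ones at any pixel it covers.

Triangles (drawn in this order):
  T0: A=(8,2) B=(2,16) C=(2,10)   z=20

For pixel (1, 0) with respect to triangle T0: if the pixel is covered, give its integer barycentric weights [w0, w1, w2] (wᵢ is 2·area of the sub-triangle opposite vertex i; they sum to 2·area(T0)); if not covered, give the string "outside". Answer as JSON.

T0:
  2·area = 36
  edge (8, 2)→(2, 16): d=(-6,14) right/bottom  bias=-1
  edge (2, 16)→(2, 10): d=(0,-6) top-left  bias=+0
  edge (2, 10)→(8, 2): d=(6,-8) top-left  bias=+0
    (2,3)@(5, 7): e=[12,18,6] → █
    (3,3)@(7, 7): e=[-16,30,22] → ·
    (1,4)@(3, 9): e=[28,6,2] → █
    (2,4)@(5, 9): e=[0,18,18] → ·  [on edge]
    (1,5)@(3, 11): e=[16,6,14] → █
    (2,5)@(5, 11): e=[-12,18,30] → ·
    (1,6)@(3, 13): e=[4,6,26] → █
    (2,6)@(5, 13): e=[-24,18,42] → ·
    (1,7)@(3, 15): e=[-8,6,38] → ·
  covered (4 px):
    · · · · · · · ·
    · · · · · · · ·
    · · · · · · · ·
    · · █ · · · · ·
    · █ · · · · · ·
    · █ · · · · · ·
    · █ · · · · · ·
    · · · · · · · ·
    · · · · · · · ·

Result: "outside"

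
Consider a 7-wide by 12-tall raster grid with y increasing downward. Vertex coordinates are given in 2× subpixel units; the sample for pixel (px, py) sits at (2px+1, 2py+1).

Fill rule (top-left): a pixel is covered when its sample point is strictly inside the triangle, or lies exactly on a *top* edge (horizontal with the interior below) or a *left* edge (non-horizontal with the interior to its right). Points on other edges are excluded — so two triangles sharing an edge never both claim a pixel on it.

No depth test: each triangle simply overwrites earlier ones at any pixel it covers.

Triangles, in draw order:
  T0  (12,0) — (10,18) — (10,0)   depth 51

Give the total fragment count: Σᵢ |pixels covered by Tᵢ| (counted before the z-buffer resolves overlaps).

T0:
  2·area = 36
  edge (12, 0)→(10, 18): d=(-2,18) right/bottom  bias=-1
  edge (10, 18)→(10, 0): d=(0,-18) top-left  bias=+0
  edge (10, 0)→(12, 0): d=(2,0) top-left  bias=+0
    (5,0)@(11, 1): e=[16,18,2] → #
    (6,0)@(13, 1): e=[-20,54,2] → ·
    (5,1)@(11, 3): e=[12,18,6] → #
    (6,1)@(13, 3): e=[-24,54,6] → ·
    (5,2)@(11, 5): e=[8,18,10] → #
    (6,2)@(13, 5): e=[-28,54,10] → ·
    (5,3)@(11, 7): e=[4,18,14] → #
    (6,3)@(13, 7): e=[-32,54,14] → ·
    (5,4)@(11, 9): e=[0,18,18] → ·  [on edge]
  covered (4 px):
    · · · · · # ·
    · · · · · # ·
    · · · · · # ·
    · · · · · # ·
    · · · · · · ·
    · · · · · · ·
    · · · · · · ·
    · · · · · · ·
    · · · · · · ·
    · · · · · · ·
    · · · · · · ·
    · · · · · · ·

Final: 4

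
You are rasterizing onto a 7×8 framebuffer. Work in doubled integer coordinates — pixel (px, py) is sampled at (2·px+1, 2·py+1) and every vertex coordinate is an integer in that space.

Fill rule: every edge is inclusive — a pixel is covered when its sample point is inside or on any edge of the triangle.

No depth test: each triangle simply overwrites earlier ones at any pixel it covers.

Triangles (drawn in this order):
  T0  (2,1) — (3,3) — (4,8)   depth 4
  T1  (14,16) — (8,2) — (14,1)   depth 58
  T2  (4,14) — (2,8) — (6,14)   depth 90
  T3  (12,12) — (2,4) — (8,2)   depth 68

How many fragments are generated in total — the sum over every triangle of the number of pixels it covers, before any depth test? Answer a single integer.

T0:
  2·area = 3
  edge (2, 1)→(3, 3): d=(1,2) inclusive
  edge (3, 3)→(4, 8): d=(1,5) inclusive
  edge (4, 8)→(2, 1): d=(-2,-7) inclusive
    (1,1)@(3, 3): e=[0,0,3] → █  [on edge]
    (2,1)@(5, 3): e=[-4,-10,17] → ·
    (1,2)@(3, 5): e=[2,2,-1] → ·
    (2,3)@(5, 7): e=[0,-6,9] → ·  [on edge]
    (3,5)@(7, 11): e=[0,-12,15] → ·  [on edge]
    (2,6)@(5, 13): e=[6,0,-3] → ·  [on edge]
    (4,7)@(9, 15): e=[0,-18,21] → ·  [on edge]
  covered (1 px):
    · · · · · · ·
    · █ · · · · ·
    · · · · · · ·
    · · · · · · ·
    · · · · · · ·
    · · · · · · ·
    · · · · · · ·
    · · · · · · ·
T1:
  2·area = 90
  edge (14, 16)→(8, 2): d=(-6,-14) inclusive
  edge (8, 2)→(14, 1): d=(6,-1) inclusive
  edge (14, 1)→(14, 16): d=(0,15) inclusive
    (4,1)@(9, 3): e=[8,7,75] → █
    (5,1)@(11, 3): e=[36,9,45] → █
    (6,1)@(13, 3): e=[64,11,15] → █
    (4,2)@(9, 5): e=[-4,19,75] → ·
    (5,2)@(11, 5): e=[24,21,45] → █
    (5,3)@(11, 7): e=[12,33,45] → █
    (5,4)@(11, 9): e=[0,45,45] → █  [on edge]
    (5,5)@(11, 11): e=[-12,57,45] → ·
    (6,5)@(13, 11): e=[16,59,15] → █
    (6,6)@(13, 13): e=[4,71,15] → █
    (6,7)@(13, 15): e=[-8,83,15] → ·
  covered (11 px):
    · · · · · · ·
    · · · · █ █ █
    · · · · · █ █
    · · · · · █ █
    · · · · · █ █
    · · · · · · █
    · · · · · · █
    · · · · · · ·
T2:
  2·area = 12
  edge (4, 14)→(2, 8): d=(-2,-6) inclusive
  edge (2, 8)→(6, 14): d=(4,6) inclusive
  edge (6, 14)→(4, 14): d=(-2,0) inclusive
    (0,2)@(1, 5): e=[0,-6,18] → ·  [on edge]
    (1,5)@(3, 11): e=[0,6,6] → █  [on edge]
    (2,5)@(5, 11): e=[12,-6,6] → ·
    (1,6)@(3, 13): e=[-4,14,2] → ·
    (2,6)@(5, 13): e=[8,2,2] → █
    (3,6)@(7, 13): e=[20,-10,2] → ·
    (2,7)@(5, 15): e=[4,10,-2] → ·
  covered (2 px):
    · · · · · · ·
    · · · · · · ·
    · · · · · · ·
    · · · · · · ·
    · · · · · · ·
    · █ · · · · ·
    · · █ · · · ·
    · · · · · · ·
T3:
  2·area = 68
  edge (12, 12)→(2, 4): d=(-10,-8) inclusive
  edge (2, 4)→(8, 2): d=(6,-2) inclusive
  edge (8, 2)→(12, 12): d=(4,10) inclusive
    (5,0)@(11, 1): e=[102,0,-34] → ·  [on edge]
    (2,1)@(5, 3): e=[34,0,34] → █  [on edge]
    (3,1)@(7, 3): e=[50,4,14] → █
    (4,1)@(9, 3): e=[66,8,-6] → ·
    (2,2)@(5, 5): e=[14,12,42] → █
    (4,2)@(9, 5): e=[46,20,2] → █
    (5,2)@(11, 5): e=[62,24,-18] → ·
    (2,3)@(5, 7): e=[-6,24,50] → ·
    (3,3)@(7, 7): e=[10,28,30] → █
    (5,3)@(11, 7): e=[42,36,-10] → ·
    (3,4)@(7, 9): e=[-10,40,38] → ·
    (4,4)@(9, 9): e=[6,44,18] → █
  covered (9 px):
    · · · · · · ·
    · · █ █ · · ·
    · · █ █ █ · ·
    · · · █ █ · ·
    · · · · █ · ·
    · · · · · █ ·
    · · · · · · ·
    · · · · · · ·

Result: 23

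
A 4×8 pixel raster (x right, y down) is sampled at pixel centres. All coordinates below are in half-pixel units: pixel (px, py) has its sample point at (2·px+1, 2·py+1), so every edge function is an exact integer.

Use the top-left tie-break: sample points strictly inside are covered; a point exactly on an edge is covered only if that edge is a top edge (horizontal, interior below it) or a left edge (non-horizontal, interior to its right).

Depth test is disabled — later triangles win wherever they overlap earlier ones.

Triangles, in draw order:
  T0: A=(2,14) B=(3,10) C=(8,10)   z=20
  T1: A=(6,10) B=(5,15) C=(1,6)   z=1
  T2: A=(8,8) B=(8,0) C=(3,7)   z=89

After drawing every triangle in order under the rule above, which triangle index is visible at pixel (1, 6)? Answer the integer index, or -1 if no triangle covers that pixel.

T0:
  2·area = 20
  edge (2, 14)→(3, 10): d=(1,-4) top-left  bias=+0
  edge (3, 10)→(8, 10): d=(5,0) top-left  bias=+0
  edge (8, 10)→(2, 14): d=(-6,4) right/bottom  bias=-1
    (1,5)@(3, 11): e=[1,5,14] → #
    (2,5)@(5, 11): e=[9,5,6] → #
    (3,5)@(7, 11): e=[17,5,-2] → ·
    (1,6)@(3, 13): e=[3,15,2] → #
    (2,6)@(5, 13): e=[11,15,-6] → ·
    (1,7)@(3, 15): e=[5,25,-10] → ·
  covered (3 px):
    · · · ·
    · · · ·
    · · · ·
    · · · ·
    · · · ·
    · # # ·
    · # · ·
    · · · ·
T1:
  2·area = 29
  edge (6, 10)→(5, 15): d=(-1,5) right/bottom  bias=-1
  edge (5, 15)→(1, 6): d=(-4,-9) top-left  bias=+0
  edge (1, 6)→(6, 10): d=(5,4) right/bottom  bias=-1
    (3,2)@(7, 5): e=[0,58,-29] → ·  [on edge]
    (1,4)@(3, 9): e=[16,6,7] → #
    (2,4)@(5, 9): e=[6,24,-1] → ·
    (1,5)@(3, 11): e=[14,-2,17] → ·
    (2,5)@(5, 11): e=[4,16,9] → #
    (3,5)@(7, 11): e=[-6,34,1] → ·
    (2,6)@(5, 13): e=[2,8,19] → #
    (3,6)@(7, 13): e=[-8,26,11] → ·
    (2,7)@(5, 15): e=[0,0,29] → ·  [on edge]
  covered (3 px):
    · · · ·
    · · · ·
    · · · ·
    · · · ·
    · # · ·
    · · # ·
    · · # ·
    · · · ·
T2:
  2·area = 40  (B↔C swapped to make it positive)
  edge (8, 8)→(3, 7): d=(-5,-1) top-left  bias=+0
  edge (3, 7)→(8, 0): d=(5,-7) top-left  bias=+0
  edge (8, 0)→(8, 8): d=(0,8) right/bottom  bias=-1
    (3,1)@(7, 3): e=[24,8,8] → #
    (2,2)@(5, 5): e=[12,4,24] → #
    (1,3)@(3, 7): e=[0,0,40] → #  [on edge]
    (1,4)@(3, 9): e=[-10,10,40] → ·
    (2,4)@(5, 9): e=[-8,24,24] → ·
    (3,4)@(7, 9): e=[-6,38,8] → ·
  covered (6 px):
    · · · ·
    · · · #
    · · # #
    · # # #
    · · · ·
    · · · ·
    · · · ·
    · · · ·

Z-buffer (winner per pixel, '.' = empty):
  . . . .
  . . . 2
  . . 2 2
  . 2 2 2
  . 1 . .
  . 0 1 .
  . 0 1 .
  . . . .

Answer: 0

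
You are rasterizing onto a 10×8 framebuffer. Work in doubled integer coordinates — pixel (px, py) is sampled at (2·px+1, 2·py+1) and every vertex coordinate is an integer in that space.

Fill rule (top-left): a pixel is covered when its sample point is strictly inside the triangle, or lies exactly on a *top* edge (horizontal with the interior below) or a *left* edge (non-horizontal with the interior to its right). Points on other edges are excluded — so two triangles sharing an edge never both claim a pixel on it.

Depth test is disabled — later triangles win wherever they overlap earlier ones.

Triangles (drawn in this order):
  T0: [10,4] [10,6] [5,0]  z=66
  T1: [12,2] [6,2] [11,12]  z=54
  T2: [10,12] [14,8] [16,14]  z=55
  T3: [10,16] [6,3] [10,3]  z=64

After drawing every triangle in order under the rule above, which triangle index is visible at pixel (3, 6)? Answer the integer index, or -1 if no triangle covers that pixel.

T0:
  2·area = 10
  edge (10, 4)→(10, 6): d=(0,2) right/bottom  bias=-1
  edge (10, 6)→(5, 0): d=(-5,-6) top-left  bias=+0
  edge (5, 0)→(10, 4): d=(5,4) right/bottom  bias=-1
  covered (0 px):
    · · · · · · · · · ·
    · · · · · · · · · ·
    · · · · · · · · · ·
    · · · · · · · · · ·
    · · · · · · · · · ·
    · · · · · · · · · ·
    · · · · · · · · · ·
    · · · · · · · · · ·
T1:
  2·area = 60  (B↔C swapped to make it positive)
  edge (12, 2)→(11, 12): d=(-1,10) right/bottom  bias=-1
  edge (11, 12)→(6, 2): d=(-5,-10) top-left  bias=+0
  edge (6, 2)→(12, 2): d=(6,0) top-left  bias=+0
    (3,1)@(7, 3): e=[49,5,6] → #
    (4,1)@(9, 3): e=[29,25,6] → #
    (5,1)@(11, 3): e=[9,45,6] → #
    (6,1)@(13, 3): e=[-11,65,6] → ·
    (3,2)@(7, 5): e=[47,-5,18] → ·
    (4,2)@(9, 5): e=[27,15,18] → #
    (6,2)@(13, 5): e=[-13,55,18] → ·
    (4,3)@(9, 7): e=[25,5,30] → #
    (6,3)@(13, 7): e=[-15,45,30] → ·
    (4,4)@(9, 9): e=[23,-5,42] → ·
    (5,4)@(11, 9): e=[3,15,42] → #
    (6,4)@(13, 9): e=[-17,35,42] → ·
  covered (9 px):
    · · · · · · · · · ·
    · · · # # # · · · ·
    · · · · # # · · · ·
    · · · · # # · · · ·
    · · · · · # · · · ·
    · · · · · # · · · ·
    · · · · · · · · · ·
    · · · · · · · · · ·
T2:
  2·area = 32
  edge (10, 12)→(14, 8): d=(4,-4) top-left  bias=+0
  edge (14, 8)→(16, 14): d=(2,6) right/bottom  bias=-1
  edge (16, 14)→(10, 12): d=(-6,-2) top-left  bias=+0
    (9,1)@(19, 3): e=[0,-40,72] → ·  [on edge]
    (6,2)@(13, 5): e=[-16,0,48] → ·  [on edge]
    (8,2)@(17, 5): e=[0,-24,56] → ·  [on edge]
    (7,3)@(15, 7): e=[0,-8,40] → ·  [on edge]
    (0,4)@(1, 9): e=[-48,80,0] → ·  [on edge]
    (6,4)@(13, 9): e=[0,8,24] → #  [on edge]
    (7,4)@(15, 9): e=[8,-4,28] → ·
    (3,5)@(7, 11): e=[-16,48,0] → ·  [on edge]
    (5,5)@(11, 11): e=[0,24,8] → #  [on edge]
    (7,5)@(15, 11): e=[16,0,16] → ·  [on edge]
    (4,6)@(9, 13): e=[0,40,-8] → ·  [on edge]
    (5,6)@(11, 13): e=[8,28,-4] → ·
    (6,6)@(13, 13): e=[16,16,0] → #  [on edge]
    (3,7)@(7, 15): e=[0,56,-24] → ·  [on edge]
    (9,7)@(19, 15): e=[48,-16,0] → ·  [on edge]
  covered (5 px):
    · · · · · · · · · ·
    · · · · · · · · · ·
    · · · · · · · · · ·
    · · · · · · · · · ·
    · · · · · · # · · ·
    · · · · · # # · · ·
    · · · · · · # # · ·
    · · · · · · · · · ·
T3:
  2·area = 52
  edge (10, 16)→(6, 3): d=(-4,-13) top-left  bias=+0
  edge (6, 3)→(10, 3): d=(4,0) top-left  bias=+0
  edge (10, 3)→(10, 16): d=(0,13) right/bottom  bias=-1
    (0,1)@(1, 3): e=[-65,0,117] → ·  [on edge]
    (1,1)@(3, 3): e=[-39,0,91] → ·  [on edge]
    (2,1)@(5, 3): e=[-13,0,65] → ·  [on edge]
    (3,1)@(7, 3): e=[13,0,39] → #  [on edge]
    (4,1)@(9, 3): e=[39,0,13] → #  [on edge]
    (5,1)@(11, 3): e=[65,0,-13] → ·  [on edge]
    (6,1)@(13, 3): e=[91,0,-39] → ·  [on edge]
    (7,1)@(15, 3): e=[117,0,-65] → ·  [on edge]
    (8,1)@(17, 3): e=[143,0,-91] → ·  [on edge]
    (9,1)@(19, 3): e=[169,0,-117] → ·  [on edge]
    (3,2)@(7, 5): e=[5,8,39] → #
    (5,2)@(11, 5): e=[57,8,-13] → ·
  covered (7 px):
    · · · · · · · · · ·
    · · · # # · · · · ·
    · · · # # · · · · ·
    · · · · # · · · · ·
    · · · · # · · · · ·
    · · · · # · · · · ·
    · · · · · · · · · ·
    · · · · · · · · · ·

Z-buffer (winner per pixel, '.' = empty):
  . . . . . . . . . .
  . . . 3 3 1 . . . .
  . . . 3 3 1 . . . .
  . . . . 3 1 . . . .
  . . . . 3 1 2 . . .
  . . . . 3 2 2 . . .
  . . . . . . 2 2 . .
  . . . . . . . . . .

Final: -1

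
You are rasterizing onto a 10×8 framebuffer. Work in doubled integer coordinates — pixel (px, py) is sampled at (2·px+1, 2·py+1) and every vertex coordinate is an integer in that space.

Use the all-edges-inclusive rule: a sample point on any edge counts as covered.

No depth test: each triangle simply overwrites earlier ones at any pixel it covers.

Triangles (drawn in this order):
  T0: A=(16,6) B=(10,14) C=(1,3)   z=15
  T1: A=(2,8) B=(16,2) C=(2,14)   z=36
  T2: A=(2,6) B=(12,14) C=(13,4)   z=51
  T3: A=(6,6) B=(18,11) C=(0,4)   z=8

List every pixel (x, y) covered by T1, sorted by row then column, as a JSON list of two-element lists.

T0:
  2·area = 138
  edge (16, 6)→(10, 14): d=(-6,8) inclusive
  edge (10, 14)→(1, 3): d=(-9,-11) inclusive
  edge (1, 3)→(16, 6): d=(15,3) inclusive
    (0,1)@(1, 3): e=[138,0,0] → █  [on edge]
    (1,1)@(3, 3): e=[122,22,-6] → ·
    (0,2)@(1, 5): e=[126,-18,30] → ·
    (1,2)@(3, 5): e=[110,4,24] → █
    (2,2)@(5, 5): e=[94,26,18] → █
    (3,2)@(7, 5): e=[78,48,12] → █
    (4,2)@(9, 5): e=[62,70,6] → █
    (5,2)@(11, 5): e=[46,92,0] → █  [on edge]
    (6,2)@(13, 5): e=[30,114,-6] → ·
    (1,3)@(3, 7): e=[98,-14,54] → ·
    (2,3)@(5, 7): e=[82,8,48] → █
    (6,3)@(13, 7): e=[18,96,24] → █
  covered (18 px):
    · · · · · · · · · ·
    █ · · · · · · · · ·
    · █ █ █ █ █ · · · ·
    · · █ █ █ █ █ █ · ·
    · · · █ █ █ █ · · ·
    · · · · █ █ · · · ·
    · · · · · · · · · ·
    · · · · · · · · · ·
T1:
  2·area = 84
  edge (2, 8)→(16, 2): d=(14,-6) inclusive
  edge (16, 2)→(2, 14): d=(-14,12) inclusive
  edge (2, 14)→(2, 8): d=(0,-6) inclusive
    (4,2)@(9, 5): e=[0,42,42] → █  [on edge]
    (5,2)@(11, 5): e=[12,18,54] → █
    (6,2)@(13, 5): e=[24,-6,66] → ·
    (2,3)@(5, 7): e=[4,62,18] → █
    (3,3)@(7, 7): e=[16,38,30] → █
    (5,3)@(11, 7): e=[40,-10,54] → ·
    (1,4)@(3, 9): e=[20,58,6] → █
    (4,4)@(9, 9): e=[56,-14,42] → ·
    (1,5)@(3, 11): e=[48,30,6] → █
    (3,5)@(7, 11): e=[72,-18,30] → ·
    (1,6)@(3, 13): e=[76,2,6] → █
    (2,6)@(5, 13): e=[88,-22,18] → ·
  covered (11 px):
    · · · · · · · · · ·
    · · · · · · · · · ·
    · · · · █ █ · · · ·
    · · █ █ █ · · · · ·
    · █ █ █ · · · · · ·
    · █ █ · · · · · · ·
    · █ · · · · · · · ·
    · · · · · · · · · ·
T2:
  2·area = 108  (B↔C swapped to make it positive)
  edge (2, 6)→(13, 4): d=(11,-2) inclusive
  edge (13, 4)→(12, 14): d=(-1,10) inclusive
  edge (12, 14)→(2, 6): d=(-10,-8) inclusive
    (4,2)@(9, 5): e=[3,39,66] → █
    (5,2)@(11, 5): e=[7,19,82] → █
    (6,2)@(13, 5): e=[11,-1,98] → ·
    (2,3)@(5, 7): e=[17,77,14] → █
    (3,3)@(7, 7): e=[21,57,30] → █
    (6,3)@(13, 7): e=[33,-3,78] → ·
    (2,4)@(5, 9): e=[39,75,-6] → ·
    (3,4)@(7, 9): e=[43,55,10] → █
    (6,4)@(13, 9): e=[55,-5,58] → ·
    (3,5)@(7, 11): e=[65,53,-10] → ·
    (4,5)@(9, 11): e=[69,33,6] → █
    (6,5)@(13, 11): e=[77,-7,38] → ·
  covered (12 px):
    · · · · · · · · · ·
    · · · · · · · · · ·
    · · · · █ █ · · · ·
    · · █ █ █ █ · · · ·
    · · · █ █ █ · · · ·
    · · · · █ █ · · · ·
    · · · · · █ · · · ·
    · · · · · · · · · ·
T3:
  2·area = 6
  edge (6, 6)→(18, 11): d=(12,5) inclusive
  edge (18, 11)→(0, 4): d=(-18,-7) inclusive
  edge (0, 4)→(6, 6): d=(6,2) inclusive
    (1,2)@(3, 5): e=[3,3,0] → █  [on edge]
    (2,2)@(5, 5): e=[-7,17,-4] → ·
    (1,3)@(3, 7): e=[27,-33,12] → ·
    (4,3)@(9, 7): e=[-3,9,0] → ·  [on edge]
    (6,4)@(13, 9): e=[1,1,4] → █
    (7,4)@(15, 9): e=[-9,15,0] → ·  [on edge]
    (6,5)@(13, 11): e=[25,-35,16] → ·
  covered (2 px):
    · · · · · · · · · ·
    · · · · · · · · · ·
    · █ · · · · · · · ·
    · · · · · · · · · ·
    · · · · · · █ · · ·
    · · · · · · · · · ·
    · · · · · · · · · ·
    · · · · · · · · · ·

Result: [[4,2],[5,2],[2,3],[3,3],[4,3],[1,4],[2,4],[3,4],[1,5],[2,5],[1,6]]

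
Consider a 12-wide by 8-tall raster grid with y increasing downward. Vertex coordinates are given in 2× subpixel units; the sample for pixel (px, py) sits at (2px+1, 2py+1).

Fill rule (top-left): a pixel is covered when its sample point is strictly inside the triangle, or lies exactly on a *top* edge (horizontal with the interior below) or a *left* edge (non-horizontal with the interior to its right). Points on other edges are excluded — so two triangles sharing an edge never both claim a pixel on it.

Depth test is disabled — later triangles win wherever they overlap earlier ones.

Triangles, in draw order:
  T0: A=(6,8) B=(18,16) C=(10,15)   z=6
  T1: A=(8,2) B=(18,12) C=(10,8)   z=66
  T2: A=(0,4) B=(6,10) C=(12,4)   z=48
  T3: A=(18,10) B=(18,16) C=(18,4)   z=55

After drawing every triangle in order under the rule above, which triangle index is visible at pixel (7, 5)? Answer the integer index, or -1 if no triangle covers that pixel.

T0:
  2·area = 52
  edge (6, 8)→(18, 16): d=(12,8) right/bottom  bias=-1
  edge (18, 16)→(10, 15): d=(-8,-1) top-left  bias=+0
  edge (10, 15)→(6, 8): d=(-4,-7) top-left  bias=+0
    (3,4)@(7, 9): e=[4,45,3] → X
    (4,4)@(9, 9): e=[-12,47,17] → .
    (3,5)@(7, 11): e=[28,29,-5] → .
    (4,5)@(9, 11): e=[12,31,9] → X
    (5,5)@(11, 11): e=[-4,33,23] → .
    (4,6)@(9, 13): e=[36,15,1] → X
    (5,6)@(11, 13): e=[20,17,15] → X
    (6,6)@(13, 13): e=[4,19,29] → X
    (7,6)@(15, 13): e=[-12,21,43] → .
    (4,7)@(9, 15): e=[60,-1,-7] → .
    (5,7)@(11, 15): e=[44,1,7] → X
    (7,7)@(15, 15): e=[12,5,35] → X
  covered (8 px):
    . . . . . . . . . . . .
    . . . . . . . . . . . .
    . . . . . . . . . . . .
    . . . . . . . . . . . .
    . . . X . . . . . . . .
    . . . . X . . . . . . .
    . . . . X X X . . . . .
    . . . . . X X X . . . .
T1:
  2·area = 40
  edge (8, 2)→(18, 12): d=(10,10) right/bottom  bias=-1
  edge (18, 12)→(10, 8): d=(-8,-4) top-left  bias=+0
  edge (10, 8)→(8, 2): d=(-2,-6) top-left  bias=+0
    (3,0)@(7, 1): e=[0,44,-4] → .  [on edge]
    (4,1)@(9, 3): e=[0,36,4] → .  [on edge]
    (4,2)@(9, 5): e=[20,20,0] → X  [on edge]
    (5,2)@(11, 5): e=[0,28,12] → .  [on edge]
    (4,3)@(9, 7): e=[40,4,-4] → .
    (5,3)@(11, 7): e=[20,12,8] → X
    (6,3)@(13, 7): e=[0,20,20] → .  [on edge]
    (5,4)@(11, 9): e=[40,-4,4] → .
    (6,4)@(13, 9): e=[20,4,16] → X
    (7,4)@(15, 9): e=[0,12,28] → .  [on edge]
    (5,5)@(11, 11): e=[60,-20,0] → .  [on edge]
    (6,5)@(13, 11): e=[40,-12,12] → .
    (8,5)@(17, 11): e=[0,4,36] → .  [on edge]
    (9,6)@(19, 13): e=[0,-4,44] → .  [on edge]
    (10,7)@(21, 15): e=[0,-12,52] → .  [on edge]
  covered (3 px):
    . . . . . . . . . . . .
    . . . . . . . . . . . .
    . . . . X . . . . . . .
    . . . . . X . . . . . .
    . . . . . . X . . . . .
    . . . . . . . . . . . .
    . . . . . . . . . . . .
    . . . . . . . . . . . .
T2:
  2·area = 72  (B↔C swapped to make it positive)
  edge (0, 4)→(12, 4): d=(12,0) top-left  bias=+0
  edge (12, 4)→(6, 10): d=(-6,6) right/bottom  bias=-1
  edge (6, 10)→(0, 4): d=(-6,-6) top-left  bias=+0
    (7,0)@(15, 1): e=[-36,0,108] → .  [on edge]
    (6,1)@(13, 3): e=[-12,0,84] → .  [on edge]
    (0,2)@(1, 5): e=[12,60,0] → X  [on edge]
    (1,2)@(3, 5): e=[12,48,12] → X
    (2,2)@(5, 5): e=[12,36,24] → X
    (3,2)@(7, 5): e=[12,24,36] → X
    (4,2)@(9, 5): e=[12,12,48] → X
    (5,2)@(11, 5): e=[12,0,60] → .  [on edge]
    (0,3)@(1, 7): e=[36,48,-12] → .
    (1,3)@(3, 7): e=[36,36,0] → X  [on edge]
    (4,3)@(9, 7): e=[36,0,36] → .  [on edge]
    (1,4)@(3, 9): e=[60,24,-12] → .
    (2,4)@(5, 9): e=[60,12,0] → X  [on edge]
    (3,4)@(7, 9): e=[60,0,12] → .  [on edge]
    (2,5)@(5, 11): e=[84,0,-12] → .  [on edge]
    (3,5)@(7, 11): e=[84,-12,0] → .  [on edge]
    (1,6)@(3, 13): e=[108,0,-36] → .  [on edge]
    (4,6)@(9, 13): e=[108,-36,0] → .  [on edge]
    (0,7)@(1, 15): e=[132,0,-60] → .  [on edge]
    (5,7)@(11, 15): e=[132,-60,0] → .  [on edge]
  covered (9 px):
    . . . . . . . . . . . .
    . . . . . . . . . . . .
    X X X X X . . . . . . .
    . X X X . . . . . . . .
    . . X . . . . . . . . .
    . . . . . . . . . . . .
    . . . . . . . . . . . .
    . . . . . . . . . . . .
T3:
  degenerate (2·area = 0) — covers nothing

Z-buffer (winner per pixel, '.' = empty):
  . . . . . . . . . . . .
  . . . . . . . . . . . .
  2 2 2 2 2 . . . . . . .
  . 2 2 2 . 1 . . . . . .
  . . 2 0 . . 1 . . . . .
  . . . . 0 . . . . . . .
  . . . . 0 0 0 . . . . .
  . . . . . 0 0 0 . . . .

Final: -1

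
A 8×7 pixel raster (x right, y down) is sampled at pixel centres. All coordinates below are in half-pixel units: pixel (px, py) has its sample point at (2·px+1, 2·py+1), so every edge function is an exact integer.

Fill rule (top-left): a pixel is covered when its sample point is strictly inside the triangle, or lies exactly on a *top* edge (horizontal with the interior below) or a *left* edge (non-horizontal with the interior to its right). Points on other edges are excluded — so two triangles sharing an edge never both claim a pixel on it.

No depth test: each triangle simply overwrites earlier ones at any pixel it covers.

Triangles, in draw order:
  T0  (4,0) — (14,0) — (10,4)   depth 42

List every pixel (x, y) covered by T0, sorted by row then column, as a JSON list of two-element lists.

T0:
  2·area = 40
  edge (4, 0)→(14, 0): d=(10,0) top-left  bias=+0
  edge (14, 0)→(10, 4): d=(-4,4) right/bottom  bias=-1
  edge (10, 4)→(4, 0): d=(-6,-4) top-left  bias=+0
    (3,0)@(7, 1): e=[10,24,6] → #
    (4,0)@(9, 1): e=[10,16,14] → #
    (5,0)@(11, 1): e=[10,8,22] → #
    (6,0)@(13, 1): e=[10,0,30] → ·  [on edge]
    (3,1)@(7, 3): e=[30,16,-6] → ·
    (4,1)@(9, 3): e=[30,8,2] → #
    (5,1)@(11, 3): e=[30,0,10] → ·  [on edge]
    (4,2)@(9, 5): e=[50,0,-10] → ·  [on edge]
    (3,3)@(7, 7): e=[70,0,-30] → ·  [on edge]
    (2,4)@(5, 9): e=[90,0,-50] → ·  [on edge]
    (1,5)@(3, 11): e=[110,0,-70] → ·  [on edge]
    (0,6)@(1, 13): e=[130,0,-90] → ·  [on edge]
  covered (4 px):
    · · · # # # · ·
    · · · · # · · ·
    · · · · · · · ·
    · · · · · · · ·
    · · · · · · · ·
    · · · · · · · ·
    · · · · · · · ·

Result: [[3,0],[4,0],[5,0],[4,1]]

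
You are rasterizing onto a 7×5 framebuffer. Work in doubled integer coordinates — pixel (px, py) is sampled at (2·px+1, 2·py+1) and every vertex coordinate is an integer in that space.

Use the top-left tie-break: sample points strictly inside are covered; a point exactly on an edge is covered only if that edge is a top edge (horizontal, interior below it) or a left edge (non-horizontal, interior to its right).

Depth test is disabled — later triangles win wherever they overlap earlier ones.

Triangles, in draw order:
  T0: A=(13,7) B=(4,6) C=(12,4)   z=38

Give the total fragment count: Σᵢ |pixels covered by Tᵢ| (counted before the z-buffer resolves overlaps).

T0:
  2·area = 26
  edge (13, 7)→(4, 6): d=(-9,-1) top-left  bias=+0
  edge (4, 6)→(12, 4): d=(8,-2) top-left  bias=+0
  edge (12, 4)→(13, 7): d=(1,3) right/bottom  bias=-1
    (5,0)@(11, 1): e=[52,-26,0] → ·  [on edge]
    (4,2)@(9, 5): e=[14,2,10] → #
    (5,2)@(11, 5): e=[16,6,4] → #
    (6,2)@(13, 5): e=[18,10,-2] → ·
    (4,3)@(9, 7): e=[-4,18,12] → ·
    (5,3)@(11, 7): e=[-2,22,6] → ·
    (6,3)@(13, 7): e=[0,26,0] → ·  [on edge]
  covered (2 px):
    · · · · · · ·
    · · · · · · ·
    · · · · # # ·
    · · · · · · ·
    · · · · · · ·

Answer: 2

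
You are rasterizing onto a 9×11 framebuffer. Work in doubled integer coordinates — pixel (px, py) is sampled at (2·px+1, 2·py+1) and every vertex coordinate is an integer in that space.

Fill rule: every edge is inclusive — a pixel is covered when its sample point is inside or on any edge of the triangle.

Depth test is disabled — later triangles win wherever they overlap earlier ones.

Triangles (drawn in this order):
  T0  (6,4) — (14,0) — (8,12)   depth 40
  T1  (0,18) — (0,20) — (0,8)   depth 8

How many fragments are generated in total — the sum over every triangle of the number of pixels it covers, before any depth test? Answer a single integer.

T0:
  2·area = 72
  edge (6, 4)→(14, 0): d=(8,-4) inclusive
  edge (14, 0)→(8, 12): d=(-6,12) inclusive
  edge (8, 12)→(6, 4): d=(-2,-8) inclusive
    (6,0)@(13, 1): e=[4,6,62] → #
    (7,0)@(15, 1): e=[12,-18,78] → ·
    (4,1)@(9, 3): e=[4,42,26] → #
    (5,1)@(11, 3): e=[12,18,42] → #
    (6,1)@(13, 3): e=[20,-6,58] → ·
    (3,2)@(7, 5): e=[12,54,6] → #
    (6,2)@(13, 5): e=[36,-18,54] → ·
    (3,3)@(7, 7): e=[28,42,2] → #
    (5,3)@(11, 7): e=[44,-6,34] → ·
    (3,4)@(7, 9): e=[44,30,-2] → ·
    (4,4)@(9, 9): e=[52,6,14] → #
    (5,4)@(11, 9): e=[60,-18,30] → ·
  covered (9 px):
    · · · · · · # · ·
    · · · · # # · · ·
    · · · # # # · · ·
    · · · # # · · · ·
    · · · · # · · · ·
    · · · · · · · · ·
    · · · · · · · · ·
    · · · · · · · · ·
    · · · · · · · · ·
    · · · · · · · · ·
    · · · · · · · · ·
T1:
  degenerate (2·area = 0) — covers nothing

Result: 9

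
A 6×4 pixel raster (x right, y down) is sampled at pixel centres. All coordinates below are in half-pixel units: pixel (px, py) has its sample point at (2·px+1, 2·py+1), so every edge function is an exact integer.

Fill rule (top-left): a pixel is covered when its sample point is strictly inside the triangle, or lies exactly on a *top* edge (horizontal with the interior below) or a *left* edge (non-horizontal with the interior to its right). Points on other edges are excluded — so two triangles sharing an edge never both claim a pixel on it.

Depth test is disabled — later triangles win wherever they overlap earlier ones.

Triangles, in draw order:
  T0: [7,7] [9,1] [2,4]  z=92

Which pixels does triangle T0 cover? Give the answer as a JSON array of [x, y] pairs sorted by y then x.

T0:
  2·area = 36  (B↔C swapped to make it positive)
  edge (7, 7)→(2, 4): d=(-5,-3) top-left  bias=+0
  edge (2, 4)→(9, 1): d=(7,-3) top-left  bias=+0
  edge (9, 1)→(7, 7): d=(-2,6) right/bottom  bias=-1
    (4,0)@(9, 1): e=[36,0,0] → .  [on edge]
    (2,1)@(5, 3): e=[14,2,20] → X
    (3,1)@(7, 3): e=[20,8,8] → X
    (4,1)@(9, 3): e=[26,14,-4] → .
    (2,2)@(5, 5): e=[4,16,16] → X
    (4,2)@(9, 5): e=[16,28,-8] → .
    (2,3)@(5, 7): e=[-6,30,12] → .
    (3,3)@(7, 7): e=[0,36,0] → .  [on edge]
  covered (4 px):
    . . . . . .
    . . X X . .
    . . X X . .
    . . . . . .

Result: [[2,1],[3,1],[2,2],[3,2]]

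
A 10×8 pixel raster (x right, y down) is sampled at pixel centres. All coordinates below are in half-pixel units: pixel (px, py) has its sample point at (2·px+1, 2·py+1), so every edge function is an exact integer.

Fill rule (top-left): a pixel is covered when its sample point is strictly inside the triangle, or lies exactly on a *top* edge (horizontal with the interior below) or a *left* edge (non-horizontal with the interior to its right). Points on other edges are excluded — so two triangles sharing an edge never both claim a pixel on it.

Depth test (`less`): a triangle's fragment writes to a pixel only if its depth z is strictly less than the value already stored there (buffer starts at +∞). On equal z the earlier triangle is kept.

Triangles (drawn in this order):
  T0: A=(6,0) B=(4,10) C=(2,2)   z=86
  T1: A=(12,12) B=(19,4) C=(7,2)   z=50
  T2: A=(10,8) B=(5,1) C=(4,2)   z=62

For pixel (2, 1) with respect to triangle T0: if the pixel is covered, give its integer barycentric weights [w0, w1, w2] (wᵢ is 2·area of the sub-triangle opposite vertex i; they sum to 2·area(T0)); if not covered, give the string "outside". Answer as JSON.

T0:
  2·area = 36
  edge (6, 0)→(4, 10): d=(-2,10) right/bottom  bias=-1
  edge (4, 10)→(2, 2): d=(-2,-8) top-left  bias=+0
  edge (2, 2)→(6, 0): d=(4,-2) top-left  bias=+0
    (2,0)@(5, 1): e=[8,26,2] → █
    (3,0)@(7, 1): e=[-12,42,6] → ·
    (1,1)@(3, 3): e=[24,6,6] → █
    (3,1)@(7, 3): e=[-16,38,14] → ·
    (1,2)@(3, 5): e=[20,2,14] → █
    (2,2)@(5, 5): e=[0,18,18] → ·  [on edge]
    (1,3)@(3, 7): e=[16,-2,22] → ·
    (1,7)@(3, 15): e=[0,-18,54] → ·  [on edge]
  covered (4 px):
    · · █ · · · · · · ·
    · █ █ · · · · · · ·
    · █ · · · · · · · ·
    · · · · · · · · · ·
    · · · · · · · · · ·
    · · · · · · · · · ·
    · · · · · · · · · ·
    · · · · · · · · · ·
T1:
  2·area = 110  (B↔C swapped to make it positive)
  edge (12, 12)→(7, 2): d=(-5,-10) top-left  bias=+0
  edge (7, 2)→(19, 4): d=(12,2) right/bottom  bias=-1
  edge (19, 4)→(12, 12): d=(-7,8) right/bottom  bias=-1
    (0,0)@(1, 1): e=[-55,0,165] → ·  [on edge]
    (4,1)@(9, 3): e=[15,8,87] → █
    (5,1)@(11, 3): e=[35,4,71] → █
    (6,1)@(13, 3): e=[55,0,55] → ·  [on edge]
    (4,2)@(9, 5): e=[5,32,73] → █
    (6,2)@(13, 5): e=[45,24,41] → █
    (7,2)@(15, 5): e=[65,20,25] → █
    (8,2)@(17, 5): e=[85,16,9] → █
    (9,2)@(19, 5): e=[105,12,-7] → ·
    (4,3)@(9, 7): e=[-5,56,59] → ·
    (5,3)@(11, 7): e=[15,52,43] → █
    (8,3)@(17, 7): e=[75,40,-5] → ·
  covered (12 px):
    · · · · · · · · · ·
    · · · · █ █ · · · ·
    · · · · █ █ █ █ █ ·
    · · · · · █ █ █ · ·
    · · · · · █ █ · · ·
    · · · · · · · · · ·
    · · · · · · · · · ·
    · · · · · · · · · ·
T2:
  2·area = 12  (B↔C swapped to make it positive)
  edge (10, 8)→(4, 2): d=(-6,-6) top-left  bias=+0
  edge (4, 2)→(5, 1): d=(1,-1) top-left  bias=+0
  edge (5, 1)→(10, 8): d=(5,7) right/bottom  bias=-1
    (1,0)@(3, 1): e=[0,-2,14] → ·  [on edge]
    (2,0)@(5, 1): e=[12,0,0] → ·  [on edge]
    (1,1)@(3, 3): e=[-12,0,24] → ·  [on edge]
    (2,1)@(5, 3): e=[0,2,10] → █  [on edge]
    (3,1)@(7, 3): e=[12,4,-4] → ·
    (0,2)@(1, 5): e=[-36,0,48] → ·  [on edge]
    (2,2)@(5, 5): e=[-12,4,20] → ·
    (3,2)@(7, 5): e=[0,6,6] → █  [on edge]
    (4,2)@(9, 5): e=[12,8,-8] → ·
    (3,3)@(7, 7): e=[-12,8,16] → ·
    (4,3)@(9, 7): e=[0,10,2] → █  [on edge]
    (5,3)@(11, 7): e=[12,12,-12] → ·
    (5,4)@(11, 9): e=[0,14,-2] → ·  [on edge]
    (6,5)@(13, 11): e=[0,18,-6] → ·  [on edge]
    (7,6)@(15, 13): e=[0,22,-10] → ·  [on edge]
    (7,7)@(15, 15): e=[-12,24,0] → ·  [on edge]
    (8,7)@(17, 15): e=[0,26,-14] → ·  [on edge]
  covered (3 px):
    · · · · · · · · · ·
    · · █ · · · · · · ·
    · · · █ · · · · · ·
    · · · · █ · · · · ·
    · · · · · · · · · ·
    · · · · · · · · · ·
    · · · · · · · · · ·
    · · · · · · · · · ·

Result: [22,10,4]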